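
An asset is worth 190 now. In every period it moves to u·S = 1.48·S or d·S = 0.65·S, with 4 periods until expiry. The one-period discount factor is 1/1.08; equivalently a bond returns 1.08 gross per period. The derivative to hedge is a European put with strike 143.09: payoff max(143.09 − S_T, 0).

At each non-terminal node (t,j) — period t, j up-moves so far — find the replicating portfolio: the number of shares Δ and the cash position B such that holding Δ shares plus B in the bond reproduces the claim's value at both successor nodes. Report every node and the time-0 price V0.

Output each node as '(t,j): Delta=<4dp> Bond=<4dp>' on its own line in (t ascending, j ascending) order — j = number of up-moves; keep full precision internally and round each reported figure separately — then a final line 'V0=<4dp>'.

The replicating-portfolio and risk-neutral prices coincide; use p* = (1.08−0.65)/(1.48−0.65) = 0.5181 for the latter.
Terminal payoffs: V(4,0)=109.1738, V(4,1)=65.8655, V(4,2)=0.0000, V(4,3)=0.0000, V(4,4)=0.0000
Node (3,0) S=52.1788: V=(p*·65.8655+(1−p*)·109.1738)/1.08=80.3120; Δ=(65.8655−109.1738)/(77.2245−33.9162)=-1.0000; B=V−Δ·S=132.4907
Node (3,1) S=118.8070: V=(p*·0.0000+(1−p*)·65.8655)/1.08=29.3911; Δ=(0.0000−65.8655)/(175.8344−77.2246)=-0.6679; B=V−Δ·S=108.7471
Node (3,2) S=270.5144: V=(p*·0.0000+(1−p*)·0.0000)/1.08=0.0000; Δ=(0.0000−0.0000)/(400.3613−175.8344)=0.0000; B=V−Δ·S=0.0000
Node (3,3) S=615.9405: V=(p*·0.0000+(1−p*)·0.0000)/1.08=0.0000; Δ=(0.0000−0.0000)/(911.5919−400.3613)=0.0000; B=V−Δ·S=0.0000
Node (2,0) S=80.2750: V=(p*·29.3911+(1−p*)·80.3120)/1.08=49.9364; Δ=(29.3911−80.3120)/(118.8070−52.1788)=-0.7643; B=V−Δ·S=111.2869
Node (2,1) S=182.7800: V=(p*·0.0000+(1−p*)·29.3911)/1.08=13.1152; Δ=(0.0000−29.3911)/(270.5144−118.8070)=-0.1937; B=V−Δ·S=48.5261
Node (2,2) S=416.1760: V=(p*·0.0000+(1−p*)·0.0000)/1.08=0.0000; Δ=(0.0000−0.0000)/(615.9405−270.5144)=0.0000; B=V−Δ·S=0.0000
Node (1,0) S=123.5000: V=(p*·13.1152+(1−p*)·49.9364)/1.08=28.5744; Δ=(13.1152−49.9364)/(182.7800−80.2750)=-0.3592; B=V−Δ·S=72.9373
Node (1,1) S=281.2000: V=(p*·0.0000+(1−p*)·13.1152)/1.08=5.8524; Δ=(0.0000−13.1152)/(416.1760−182.7800)=-0.0562; B=V−Δ·S=21.6538
Node (0,0) S=190.0000: V=(p*·5.8524+(1−p*)·28.5744)/1.08=15.5581; Δ=(5.8524−28.5744)/(281.2000−123.5000)=-0.1441; B=V−Δ·S=42.9340
Each (Δ,B) replicates both successor values, so the strategy is self-financing and V0 is arbitrage-free.

(0,0): Delta=-0.1441 Bond=42.9340
(1,0): Delta=-0.3592 Bond=72.9373
(1,1): Delta=-0.0562 Bond=21.6538
(2,0): Delta=-0.7643 Bond=111.2869
(2,1): Delta=-0.1937 Bond=48.5261
(2,2): Delta=0.0000 Bond=0.0000
(3,0): Delta=-1.0000 Bond=132.4907
(3,1): Delta=-0.6679 Bond=108.7471
(3,2): Delta=0.0000 Bond=0.0000
(3,3): Delta=0.0000 Bond=0.0000
V0=15.5581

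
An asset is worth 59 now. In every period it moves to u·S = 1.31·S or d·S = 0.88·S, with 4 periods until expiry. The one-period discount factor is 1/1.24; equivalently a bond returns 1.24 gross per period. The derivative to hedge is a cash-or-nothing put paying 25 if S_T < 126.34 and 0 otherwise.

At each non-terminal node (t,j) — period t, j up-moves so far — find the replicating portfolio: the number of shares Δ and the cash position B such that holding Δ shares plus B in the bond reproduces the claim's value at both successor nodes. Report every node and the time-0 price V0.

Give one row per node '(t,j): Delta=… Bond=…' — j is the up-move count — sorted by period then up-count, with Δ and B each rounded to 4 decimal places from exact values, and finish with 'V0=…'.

(0,0): Delta=-0.3033 Bond=23.2733
(1,0): Delta=0.0000 Bond=13.1122
(1,1): Delta=-0.3429 Bond=31.9208
(2,0): Delta=0.0000 Bond=16.2591
(2,1): Delta=0.0000 Bond=16.2591
(2,2): Delta=-0.3877 Bond=44.1168
(3,0): Delta=0.0000 Bond=20.1613
(3,1): Delta=0.0000 Bond=20.1613
(3,2): Delta=0.0000 Bond=20.1613
(3,3): Delta=-0.4383 Bond=61.4216
V0=5.3793

The replicating-portfolio and risk-neutral prices coincide; use p* = (1.24−0.88)/(1.31−0.88) = 0.8372 for the latter.
Terminal payoffs: V(4,0)=25.0000, V(4,1)=25.0000, V(4,2)=25.0000, V(4,3)=25.0000, V(4,4)=0.0000
  t=3,j=0: stock 40.2068 → up 52.6710 (V=25.0000), down 35.3820 (V=25.0000). Price 20.1613; hedge Δ=0.0000, bond B=20.1613.
  t=3,j=1: stock 59.8534 → up 78.4079 (V=25.0000), down 52.6710 (V=25.0000). Price 20.1613; hedge Δ=0.0000, bond B=20.1613.
  t=3,j=2: stock 89.0999 → up 116.7209 (V=25.0000), down 78.4079 (V=25.0000). Price 20.1613; hedge Δ=0.0000, bond B=20.1613.
  t=3,j=3: stock 132.6374 → up 173.7550 (V=0.0000), down 116.7209 (V=25.0000). Price 3.2821; hedge Δ=-0.4383, bond B=61.4216.
  t=2,j=0: stock 45.6896 → up 59.8534 (V=20.1613), down 40.2068 (V=20.1613). Price 16.2591; hedge Δ=0.0000, bond B=16.2591.
  t=2,j=1: stock 68.0152 → up 89.0999 (V=20.1613), down 59.8534 (V=20.1613). Price 16.2591; hedge Δ=0.0000, bond B=16.2591.
  t=2,j=2: stock 101.2499 → up 132.6374 (V=3.2821), down 89.0999 (V=20.1613). Price 4.8628; hedge Δ=-0.3877, bond B=44.1168.
  t=1,j=0: stock 51.9200 → up 68.0152 (V=16.2591), down 45.6896 (V=16.2591). Price 13.1122; hedge Δ=0.0000, bond B=13.1122.
  t=1,j=1: stock 77.2900 → up 101.2499 (V=4.8628), down 68.0152 (V=16.2591). Price 5.4177; hedge Δ=-0.3429, bond B=31.9208.
  t=0,j=0: stock 59.0000 → up 77.2900 (V=5.4177), down 51.9200 (V=13.1122). Price 5.3793; hedge Δ=-0.3033, bond B=23.2733.
Root portfolio cost Δ·59+B reproduces V0=5.3793.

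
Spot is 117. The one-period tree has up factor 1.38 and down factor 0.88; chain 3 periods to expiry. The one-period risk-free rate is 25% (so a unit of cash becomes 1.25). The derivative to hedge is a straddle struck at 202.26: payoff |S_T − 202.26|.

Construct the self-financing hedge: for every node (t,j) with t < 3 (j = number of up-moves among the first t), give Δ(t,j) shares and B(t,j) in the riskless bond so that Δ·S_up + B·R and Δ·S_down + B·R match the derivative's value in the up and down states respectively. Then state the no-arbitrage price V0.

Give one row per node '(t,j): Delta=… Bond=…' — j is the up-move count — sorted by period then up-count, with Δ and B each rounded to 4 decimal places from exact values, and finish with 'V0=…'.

(0,0): Delta=0.2608 Bond=-0.2896
(1,0): Delta=-1.0000 Bond=129.4464
(1,1): Delta=0.5432 Bond=-45.9703
(2,0): Delta=-1.0000 Bond=161.8080
(2,1): Delta=-1.0000 Bond=161.8080
(2,2): Delta=0.8890 Bond=-134.5040
V0=30.2199

Risk-neutral probability p* = (R−d)/(u−d) = (1.25−0.88)/(1.38−0.88) = 0.7400.
Terminal values V(3,·): V(3,0)=122.5278, V(3,1)=77.2254, V(3,2)=6.1830, V(3,3)=105.2244
Node (2,0) S=90.6048: V=(p*·77.2254+(1−p*)·122.5278)/1.25=71.2032; Δ=(77.2254−122.5278)/(125.0346−79.7322)=-1.0000; B=V−Δ·S=161.8080
Node (2,1) S=142.0848: V=(p*·6.1830+(1−p*)·77.2254)/1.25=19.7232; Δ=(6.1830−77.2254)/(196.0770−125.0346)=-1.0000; B=V−Δ·S=161.8080
Node (2,2) S=222.8148: V=(p*·105.2244+(1−p*)·6.1830)/1.25=63.5789; Δ=(105.2244−6.1830)/(307.4844−196.0770)=0.8890; B=V−Δ·S=-134.5040
Node (1,0) S=102.9600: V=(p*·19.7232+(1−p*)·71.2032)/1.25=26.4864; Δ=(19.7232−71.2032)/(142.0848−90.6048)=-1.0000; B=V−Δ·S=129.4464
Node (1,1) S=161.4600: V=(p*·63.5789+(1−p*)·19.7232)/1.25=41.7411; Δ=(63.5789−19.7232)/(222.8148−142.0848)=0.5432; B=V−Δ·S=-45.9703
Node (0,0) S=117.0000: V=(p*·41.7411+(1−p*)·26.4864)/1.25=30.2199; Δ=(41.7411−26.4864)/(161.4600−102.9600)=0.2608; B=V−Δ·S=-0.2896
Self-financing check: at every node Δ·S+B equals the discounted successor values.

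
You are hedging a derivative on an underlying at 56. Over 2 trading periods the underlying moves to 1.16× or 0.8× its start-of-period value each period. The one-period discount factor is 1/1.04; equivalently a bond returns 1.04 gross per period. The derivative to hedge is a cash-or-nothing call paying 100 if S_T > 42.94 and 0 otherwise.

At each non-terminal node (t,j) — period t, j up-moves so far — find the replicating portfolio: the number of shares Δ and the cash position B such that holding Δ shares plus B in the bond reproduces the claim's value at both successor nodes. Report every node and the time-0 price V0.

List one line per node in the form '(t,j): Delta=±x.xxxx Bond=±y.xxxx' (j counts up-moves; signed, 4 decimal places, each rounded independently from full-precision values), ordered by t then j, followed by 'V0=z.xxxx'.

Under the risk-neutral measure, an up-move has probability p* = (R−d)/(u−d) = 0.6667 and values discount at R = 1.04.
Payoff layer (t=2): V(2,0)=0.0000, V(2,1)=100.0000, V(2,2)=100.0000
  t=1,j=0: stock 44.8000 → up 51.9680 (V=100.0000), down 35.8400 (V=0.0000). Price 64.1026; hedge Δ=6.2004, bond B=-213.6752.
  t=1,j=1: stock 64.9600 → up 75.3536 (V=100.0000), down 51.9680 (V=100.0000). Price 96.1538; hedge Δ=0.0000, bond B=96.1538.
  t=0,j=0: stock 56.0000 → up 64.9600 (V=96.1538), down 44.8000 (V=64.1026). Price 82.1828; hedge Δ=1.5898, bond B=-6.8486.
Each (Δ,B) replicates both successor values, so the strategy is self-financing and V0 is arbitrage-free.

(0,0): Delta=1.5898 Bond=-6.8486
(1,0): Delta=6.2004 Bond=-213.6752
(1,1): Delta=0.0000 Bond=96.1538
V0=82.1828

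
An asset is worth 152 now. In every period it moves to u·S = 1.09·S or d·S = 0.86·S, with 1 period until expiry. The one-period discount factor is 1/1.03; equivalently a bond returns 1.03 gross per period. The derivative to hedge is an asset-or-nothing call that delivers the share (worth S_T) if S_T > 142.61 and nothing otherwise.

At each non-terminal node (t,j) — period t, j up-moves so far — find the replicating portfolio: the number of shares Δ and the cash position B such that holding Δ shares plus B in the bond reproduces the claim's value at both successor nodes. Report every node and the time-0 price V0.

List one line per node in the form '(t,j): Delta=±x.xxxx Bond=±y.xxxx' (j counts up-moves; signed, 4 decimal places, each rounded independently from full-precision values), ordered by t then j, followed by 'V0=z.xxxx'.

The replicating-portfolio and risk-neutral prices coincide; use p* = (1.03−0.86)/(1.09−0.86) = 0.7391 for the latter.
Terminal payoffs: V(1,0)=0.0000, V(1,1)=165.6800
(0,0): S=152.0000. Δ = (V_up−V_dn)/(S_up−S_dn) = (165.6800−0.0000)/(165.6800−130.7200) = 4.7391. V = [p*·165.6800 + (1−p*)·0.0000]/1.03 = 118.8924. B = V − Δ·S = -601.4555.
Self-financing check: at every node Δ·S+B equals the discounted successor values.

(0,0): Delta=4.7391 Bond=-601.4555
V0=118.8924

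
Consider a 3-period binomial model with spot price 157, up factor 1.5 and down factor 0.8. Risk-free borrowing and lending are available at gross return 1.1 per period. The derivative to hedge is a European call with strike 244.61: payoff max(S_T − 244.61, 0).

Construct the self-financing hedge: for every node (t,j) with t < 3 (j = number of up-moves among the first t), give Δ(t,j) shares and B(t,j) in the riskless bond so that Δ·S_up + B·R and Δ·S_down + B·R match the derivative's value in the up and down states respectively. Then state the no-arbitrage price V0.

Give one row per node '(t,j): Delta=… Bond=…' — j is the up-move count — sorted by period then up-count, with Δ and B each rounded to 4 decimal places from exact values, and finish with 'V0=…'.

Under the risk-neutral measure, an up-move has probability p* = (R−d)/(u−d) = 0.4286 and values discount at R = 1.1.
Terminal values V(3,·): V(3,0)=0.0000, V(3,1)=0.0000, V(3,2)=37.9900, V(3,3)=285.2650
  t=2,j=0: stock 100.4800 → up 150.7200 (V=0.0000), down 80.3840 (V=0.0000). Price 0.0000; hedge Δ=0.0000, bond B=0.0000.
  t=2,j=1: stock 188.4000 → up 282.6000 (V=37.9900), down 150.7200 (V=0.0000). Price 14.8013; hedge Δ=0.2881, bond B=-39.4701.
  t=2,j=2: stock 353.2500 → up 529.8750 (V=285.2650), down 282.6000 (V=37.9900). Price 130.8773; hedge Δ=1.0000, bond B=-222.3727.
  t=1,j=0: stock 125.6000 → up 188.4000 (V=14.8013), down 100.4800 (V=0.0000). Price 5.7667; hedge Δ=0.1683, bond B=-15.3780.
  t=1,j=1: stock 235.5000 → up 353.2500 (V=130.8773), down 188.4000 (V=14.8013). Price 58.6801; hedge Δ=0.7041, bond B=-107.1427.
  t=0,j=0: stock 157.0000 → up 235.5000 (V=58.6801), down 125.6000 (V=5.7667). Price 25.8581; hedge Δ=0.4815, bond B=-49.7325.
Self-financing check: at every node Δ·S+B equals the discounted successor values.

(0,0): Delta=0.4815 Bond=-49.7325
(1,0): Delta=0.1683 Bond=-15.3780
(1,1): Delta=0.7041 Bond=-107.1427
(2,0): Delta=0.0000 Bond=0.0000
(2,1): Delta=0.2881 Bond=-39.4701
(2,2): Delta=1.0000 Bond=-222.3727
V0=25.8581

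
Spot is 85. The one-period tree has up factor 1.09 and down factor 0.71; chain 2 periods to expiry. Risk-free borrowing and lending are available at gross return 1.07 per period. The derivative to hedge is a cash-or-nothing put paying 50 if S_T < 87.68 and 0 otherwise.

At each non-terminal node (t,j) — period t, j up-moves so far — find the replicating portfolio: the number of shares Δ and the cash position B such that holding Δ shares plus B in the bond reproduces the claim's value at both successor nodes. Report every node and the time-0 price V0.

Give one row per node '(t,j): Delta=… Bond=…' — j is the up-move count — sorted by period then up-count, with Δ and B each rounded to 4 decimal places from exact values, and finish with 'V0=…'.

No-arbitrage ⇒ martingale measure with p* = (R−d)/(u−d) = 0.9474.
Terminal payoffs: V(2,0)=50.0000, V(2,1)=50.0000, V(2,2)=0.0000
Node (1,0) S=60.3500: V=(p*·50.0000+(1−p*)·50.0000)/1.07=46.7290; Δ=(50.0000−50.0000)/(65.7815−42.8485)=0.0000; B=V−Δ·S=46.7290
Node (1,1) S=92.6500: V=(p*·0.0000+(1−p*)·50.0000)/1.07=2.4594; Δ=(0.0000−50.0000)/(100.9885−65.7815)=-1.4202; B=V−Δ·S=134.0384
Node (0,0) S=85.0000: V=(p*·2.4594+(1−p*)·46.7290)/1.07=4.4761; Δ=(2.4594−46.7290)/(92.6500−60.3500)=-1.3706; B=V−Δ·S=120.9749
Check: Δ(0,0)·S0 + B(0,0) = 4.4761 = V0.

(0,0): Delta=-1.3706 Bond=120.9749
(1,0): Delta=0.0000 Bond=46.7290
(1,1): Delta=-1.4202 Bond=134.0384
V0=4.4761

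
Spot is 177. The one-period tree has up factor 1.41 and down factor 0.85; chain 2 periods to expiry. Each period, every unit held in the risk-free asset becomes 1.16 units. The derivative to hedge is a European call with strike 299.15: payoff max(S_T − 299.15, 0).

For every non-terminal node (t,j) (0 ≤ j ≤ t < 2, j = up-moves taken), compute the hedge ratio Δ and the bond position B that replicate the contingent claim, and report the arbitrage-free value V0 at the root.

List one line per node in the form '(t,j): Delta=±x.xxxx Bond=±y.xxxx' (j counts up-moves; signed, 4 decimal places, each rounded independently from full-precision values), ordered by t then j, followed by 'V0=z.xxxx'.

(0,0): Delta=0.2539 Bond=-32.9351
(1,0): Delta=0.0000 Bond=0.0000
(1,1): Delta=0.3774 Bond=-69.0150
V0=12.0116

Under the risk-neutral measure, an up-move has probability p* = (R−d)/(u−d) = 0.5536 and values discount at R = 1.16.
At expiry t=2: V(2,0)=0.0000, V(2,1)=0.0000, V(2,2)=52.7437
Node (1,0) S=150.4500: V=(p*·0.0000+(1−p*)·0.0000)/1.16=0.0000; Δ=(0.0000−0.0000)/(212.1345−127.8825)=0.0000; B=V−Δ·S=0.0000
Node (1,1) S=249.5700: V=(p*·52.7437+(1−p*)·0.0000)/1.16=25.1702; Δ=(52.7437−0.0000)/(351.8937−212.1345)=0.3774; B=V−Δ·S=-69.0150
Node (0,0) S=177.0000: V=(p*·25.1702+(1−p*)·0.0000)/1.16=12.0116; Δ=(25.1702−0.0000)/(249.5700−150.4500)=0.2539; B=V−Δ·S=-32.9351
Self-financing check: at every node Δ·S+B equals the discounted successor values.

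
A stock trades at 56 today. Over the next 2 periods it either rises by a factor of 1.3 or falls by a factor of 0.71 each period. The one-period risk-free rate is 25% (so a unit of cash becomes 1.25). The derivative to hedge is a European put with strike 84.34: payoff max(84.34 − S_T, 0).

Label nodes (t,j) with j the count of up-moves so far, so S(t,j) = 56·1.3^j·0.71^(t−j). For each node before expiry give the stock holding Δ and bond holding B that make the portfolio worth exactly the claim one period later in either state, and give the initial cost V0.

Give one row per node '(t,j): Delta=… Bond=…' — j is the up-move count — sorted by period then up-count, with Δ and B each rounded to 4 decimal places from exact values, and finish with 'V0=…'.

Risk-neutral probability p* = (R−d)/(u−d) = (1.25−0.71)/(1.3−0.71) = 0.9153.
Terminal values V(2,·): V(2,0)=56.1104, V(2,1)=32.6520, V(2,2)=0.0000
  t=1,j=0: stock 39.7600 → up 51.6880 (V=32.6520), down 28.2296 (V=56.1104). Price 27.7120; hedge Δ=-1.0000, bond B=67.4720.
  t=1,j=1: stock 72.8000 → up 94.6400 (V=0.0000), down 51.6880 (V=32.6520). Price 2.2137; hedge Δ=-0.7602, bond B=57.5561.
  t=0,j=0: stock 56.0000 → up 72.8000 (V=2.2137), down 39.7600 (V=27.7120). Price 3.4997; hedge Δ=-0.7717, bond B=46.7171.
Check: Δ(0,0)·S0 + B(0,0) = 3.4997 = V0.

(0,0): Delta=-0.7717 Bond=46.7171
(1,0): Delta=-1.0000 Bond=67.4720
(1,1): Delta=-0.7602 Bond=57.5561
V0=3.4997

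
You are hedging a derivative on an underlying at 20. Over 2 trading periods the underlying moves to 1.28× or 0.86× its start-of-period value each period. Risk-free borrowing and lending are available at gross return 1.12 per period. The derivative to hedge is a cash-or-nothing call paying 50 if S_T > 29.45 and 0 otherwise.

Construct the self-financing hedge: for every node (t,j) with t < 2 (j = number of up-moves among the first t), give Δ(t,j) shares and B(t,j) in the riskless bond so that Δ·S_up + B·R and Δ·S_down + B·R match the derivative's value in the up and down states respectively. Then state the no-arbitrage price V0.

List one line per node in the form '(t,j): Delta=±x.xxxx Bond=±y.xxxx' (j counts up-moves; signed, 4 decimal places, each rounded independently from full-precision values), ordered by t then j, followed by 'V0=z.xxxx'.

Risk-neutral probability p* = (R−d)/(u−d) = (1.12−0.86)/(1.28−0.86) = 0.6190.
At expiry t=2: V(2,0)=0.0000, V(2,1)=0.0000, V(2,2)=50.0000
  t=1,j=0: stock 17.2000 → up 22.0160 (V=0.0000), down 14.7920 (V=0.0000). Price 0.0000; hedge Δ=0.0000, bond B=0.0000.
  t=1,j=1: stock 25.6000 → up 32.7680 (V=50.0000), down 22.0160 (V=0.0000). Price 27.6361; hedge Δ=4.6503, bond B=-91.4116.
  t=0,j=0: stock 20.0000 → up 25.6000 (V=27.6361), down 17.2000 (V=0.0000). Price 15.2750; hedge Δ=3.2900, bond B=-50.5251.
Self-financing check: at every node Δ·S+B equals the discounted successor values.

(0,0): Delta=3.2900 Bond=-50.5251
(1,0): Delta=0.0000 Bond=0.0000
(1,1): Delta=4.6503 Bond=-91.4116
V0=15.2750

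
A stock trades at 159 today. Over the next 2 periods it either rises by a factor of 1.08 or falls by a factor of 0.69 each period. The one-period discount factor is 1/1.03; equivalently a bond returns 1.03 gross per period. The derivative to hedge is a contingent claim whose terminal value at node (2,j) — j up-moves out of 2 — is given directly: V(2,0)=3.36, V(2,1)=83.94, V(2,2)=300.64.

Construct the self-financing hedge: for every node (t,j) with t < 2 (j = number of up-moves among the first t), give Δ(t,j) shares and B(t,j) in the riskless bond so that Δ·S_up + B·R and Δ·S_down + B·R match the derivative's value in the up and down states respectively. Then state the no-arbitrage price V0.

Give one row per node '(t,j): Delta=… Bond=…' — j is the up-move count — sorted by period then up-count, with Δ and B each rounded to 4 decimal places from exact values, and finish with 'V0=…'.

Under the risk-neutral measure, an up-move has probability p* = (R−d)/(u−d) = 0.8718 and values discount at R = 1.03.
At expiry t=2: V(2,0)=3.3600, V(2,1)=83.9400, V(2,2)=300.6400
  t=1,j=0: stock 109.7100 → up 118.4868 (V=83.9400), down 75.6999 (V=3.3600). Price 71.4653; hedge Δ=1.8833, bond B=-135.1501.
  t=1,j=1: stock 171.7200 → up 185.4576 (V=300.6400), down 118.4868 (V=83.9400). Price 264.9106; hedge Δ=3.2357, bond B=-290.7304.
  t=0,j=0: stock 159.0000 → up 171.7200 (V=264.9106), down 109.7100 (V=71.4653). Price 233.1164; hedge Δ=3.1196, bond B=-262.8973.
Each (Δ,B) replicates both successor values, so the strategy is self-financing and V0 is arbitrage-free.

(0,0): Delta=3.1196 Bond=-262.8973
(1,0): Delta=1.8833 Bond=-135.1501
(1,1): Delta=3.2357 Bond=-290.7304
V0=233.1164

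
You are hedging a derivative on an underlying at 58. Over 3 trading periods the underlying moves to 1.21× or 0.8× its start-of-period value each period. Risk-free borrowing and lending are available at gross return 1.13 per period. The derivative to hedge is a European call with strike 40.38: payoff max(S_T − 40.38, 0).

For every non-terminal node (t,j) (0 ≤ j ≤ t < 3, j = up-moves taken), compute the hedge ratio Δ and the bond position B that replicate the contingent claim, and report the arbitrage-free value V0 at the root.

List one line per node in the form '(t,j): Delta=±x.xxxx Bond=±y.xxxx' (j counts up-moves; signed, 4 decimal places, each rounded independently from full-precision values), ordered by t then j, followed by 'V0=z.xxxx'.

No-arbitrage ⇒ martingale measure with p* = (R−d)/(u−d) = 0.8049.
Payoff layer (t=3): V(3,0)=0.0000, V(3,1)=4.5352, V(3,2)=27.5542, V(3,3)=62.3705
Node (2,0) S=37.1200: V=(p*·4.5352+(1−p*)·0.0000)/1.13=3.2303; Δ=(4.5352−0.0000)/(44.9152−29.6960)=0.2980; B=V−Δ·S=-7.8311
Node (2,1) S=56.1440: V=(p*·27.5542+(1−p*)·4.5352)/1.13=20.4095; Δ=(27.5542−4.5352)/(67.9342−44.9152)=1.0000; B=V−Δ·S=-35.7345
Node (2,2) S=84.9178: V=(p*·62.3705+(1−p*)·27.5542)/1.13=49.1833; Δ=(62.3705−27.5542)/(102.7505−67.9342)=1.0000; B=V−Δ·S=-35.7345
Node (1,0) S=46.4000: V=(p*·20.4095+(1−p*)·3.2303)/1.13=15.0951; Δ=(20.4095−3.2303)/(56.1440−37.1200)=0.9030; B=V−Δ·S=-26.8053
Node (1,1) S=70.1800: V=(p*·49.1833+(1−p*)·20.4095)/1.13=38.5565; Δ=(49.1833−20.4095)/(84.9178−56.1440)=1.0000; B=V−Δ·S=-31.6235
Node (0,0) S=58.0000: V=(p*·38.5565+(1−p*)·15.0951)/1.13=30.0696; Δ=(38.5565−15.0951)/(70.1800−46.4000)=0.9866; B=V−Δ·S=-27.1534
Self-financing check: at every node Δ·S+B equals the discounted successor values.

(0,0): Delta=0.9866 Bond=-27.1534
(1,0): Delta=0.9030 Bond=-26.8053
(1,1): Delta=1.0000 Bond=-31.6235
(2,0): Delta=0.2980 Bond=-7.8311
(2,1): Delta=1.0000 Bond=-35.7345
(2,2): Delta=1.0000 Bond=-35.7345
V0=30.0696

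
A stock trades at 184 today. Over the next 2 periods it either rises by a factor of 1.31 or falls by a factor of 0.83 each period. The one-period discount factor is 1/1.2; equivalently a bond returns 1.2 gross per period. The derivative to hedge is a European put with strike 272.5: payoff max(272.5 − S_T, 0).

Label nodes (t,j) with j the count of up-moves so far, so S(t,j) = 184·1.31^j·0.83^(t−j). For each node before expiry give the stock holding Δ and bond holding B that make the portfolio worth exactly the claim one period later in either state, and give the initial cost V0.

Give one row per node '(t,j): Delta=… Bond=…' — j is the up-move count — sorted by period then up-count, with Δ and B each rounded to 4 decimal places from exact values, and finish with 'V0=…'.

Risk-neutral probability p* = (R−d)/(u−d) = (1.2−0.83)/(1.31−0.83) = 0.7708.
At expiry t=2: V(2,0)=145.7424, V(2,1)=72.4368, V(2,2)=0.0000
  t=1,j=0: stock 152.7200 → up 200.0632 (V=72.4368), down 126.7576 (V=145.7424). Price 74.3633; hedge Δ=-1.0000, bond B=227.0833.
  t=1,j=1: stock 241.0400 → up 315.7624 (V=0.0000), down 200.0632 (V=72.4368). Price 13.8334; hedge Δ=-0.6261, bond B=164.7434.
  t=0,j=0: stock 184.0000 → up 241.0400 (V=13.8334), down 152.7200 (V=74.3633). Price 23.0874; hedge Δ=-0.6853, bond B=149.1914.
Check: Δ(0,0)·S0 + B(0,0) = 23.0874 = V0.

(0,0): Delta=-0.6853 Bond=149.1914
(1,0): Delta=-1.0000 Bond=227.0833
(1,1): Delta=-0.6261 Bond=164.7434
V0=23.0874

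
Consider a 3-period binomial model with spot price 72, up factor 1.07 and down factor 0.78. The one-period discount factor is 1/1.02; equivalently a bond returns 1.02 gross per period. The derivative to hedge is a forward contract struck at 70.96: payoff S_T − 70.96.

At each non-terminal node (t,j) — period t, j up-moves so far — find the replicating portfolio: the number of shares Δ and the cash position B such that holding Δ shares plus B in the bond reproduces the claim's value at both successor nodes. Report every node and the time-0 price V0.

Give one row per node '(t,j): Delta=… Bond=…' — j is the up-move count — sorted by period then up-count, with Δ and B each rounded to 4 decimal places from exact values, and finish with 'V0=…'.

No-arbitrage ⇒ martingale measure with p* = (R−d)/(u−d) = 0.8276.
At expiry t=3: V(3,0)=-36.7923, V(3,1)=-24.0889, V(3,2)=-6.6624, V(3,3)=17.2431
Node (2,0) S=43.8048: V=(p*·-24.0889+(1−p*)·-36.7923)/1.02=-25.7638; Δ=(-24.0889−-36.7923)/(46.8711−34.1677)=1.0000; B=V−Δ·S=-69.5686
Node (2,1) S=60.0912: V=(p*·-6.6624+(1−p*)·-24.0889)/1.02=-9.4774; Δ=(-6.6624−-24.0889)/(64.2976−46.8711)=1.0000; B=V−Δ·S=-69.5686
Node (2,2) S=82.4328: V=(p*·17.2431+(1−p*)·-6.6624)/1.02=12.8642; Δ=(17.2431−-6.6624)/(88.2031−64.2976)=1.0000; B=V−Δ·S=-69.5686
Node (1,0) S=56.1600: V=(p*·-9.4774+(1−p*)·-25.7638)/1.02=-12.0445; Δ=(-9.4774−-25.7638)/(60.0912−43.8048)=1.0000; B=V−Δ·S=-68.2045
Node (1,1) S=77.0400: V=(p*·12.8642+(1−p*)·-9.4774)/1.02=8.8355; Δ=(12.8642−-9.4774)/(82.4328−60.0912)=1.0000; B=V−Δ·S=-68.2045
Node (0,0) S=72.0000: V=(p*·8.8355+(1−p*)·-12.0445)/1.02=5.1328; Δ=(8.8355−-12.0445)/(77.0400−56.1600)=1.0000; B=V−Δ·S=-66.8672
Each (Δ,B) replicates both successor values, so the strategy is self-financing and V0 is arbitrage-free.

(0,0): Delta=1.0000 Bond=-66.8672
(1,0): Delta=1.0000 Bond=-68.2045
(1,1): Delta=1.0000 Bond=-68.2045
(2,0): Delta=1.0000 Bond=-69.5686
(2,1): Delta=1.0000 Bond=-69.5686
(2,2): Delta=1.0000 Bond=-69.5686
V0=5.1328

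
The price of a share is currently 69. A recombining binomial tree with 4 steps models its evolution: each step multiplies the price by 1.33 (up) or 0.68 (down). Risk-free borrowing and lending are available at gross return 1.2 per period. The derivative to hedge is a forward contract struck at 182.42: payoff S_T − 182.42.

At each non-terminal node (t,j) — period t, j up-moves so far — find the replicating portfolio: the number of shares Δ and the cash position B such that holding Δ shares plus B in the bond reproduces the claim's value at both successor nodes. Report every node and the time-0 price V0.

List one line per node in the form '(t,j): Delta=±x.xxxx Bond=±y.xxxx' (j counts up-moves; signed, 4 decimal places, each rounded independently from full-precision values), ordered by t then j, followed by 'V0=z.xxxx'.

No-arbitrage ⇒ martingale measure with p* = (R−d)/(u−d) = 0.8000.
Payoff layer (t=4): V(4,0)=-167.6669, V(4,1)=-153.5646, V(4,2)=-125.9822, V(4,3)=-72.0343, V(4,4)=33.4815
Node (3,0) S=21.6958: V=(p*·-153.5646+(1−p*)·-167.6669)/1.2=-130.3209; Δ=(-153.5646−-167.6669)/(28.8554−14.7531)=1.0000; B=V−Δ·S=-152.0167
Node (3,1) S=42.4344: V=(p*·-125.9822+(1−p*)·-153.5646)/1.2=-109.5822; Δ=(-125.9822−-153.5646)/(56.4378−28.8554)=1.0000; B=V−Δ·S=-152.0167
Node (3,2) S=82.9968: V=(p*·-72.0343+(1−p*)·-125.9822)/1.2=-69.0199; Δ=(-72.0343−-125.9822)/(110.3857−56.4378)=1.0000; B=V−Δ·S=-152.0167
Node (3,3) S=162.3320: V=(p*·33.4815+(1−p*)·-72.0343)/1.2=10.3153; Δ=(33.4815−-72.0343)/(215.9015−110.3857)=1.0000; B=V−Δ·S=-152.0167
Node (2,0) S=31.9056: V=(p*·-109.5822+(1−p*)·-130.3209)/1.2=-94.7750; Δ=(-109.5822−-130.3209)/(42.4344−21.6958)=1.0000; B=V−Δ·S=-126.6806
Node (2,1) S=62.4036: V=(p*·-69.0199+(1−p*)·-109.5822)/1.2=-64.2770; Δ=(-69.0199−-109.5822)/(82.9968−42.4344)=1.0000; B=V−Δ·S=-126.6806
Node (2,2) S=122.0541: V=(p*·10.3153+(1−p*)·-69.0199)/1.2=-4.6265; Δ=(10.3153−-69.0199)/(162.3320−82.9968)=1.0000; B=V−Δ·S=-126.6806
Node (1,0) S=46.9200: V=(p*·-64.2770+(1−p*)·-94.7750)/1.2=-58.6471; Δ=(-64.2770−-94.7750)/(62.4036−31.9056)=1.0000; B=V−Δ·S=-105.5671
Node (1,1) S=91.7700: V=(p*·-4.6265+(1−p*)·-64.2770)/1.2=-13.7971; Δ=(-4.6265−-64.2770)/(122.0541−62.4036)=1.0000; B=V−Δ·S=-105.5671
Node (0,0) S=69.0000: V=(p*·-13.7971+(1−p*)·-58.6471)/1.2=-18.9726; Δ=(-13.7971−-58.6471)/(91.7700−46.9200)=1.0000; B=V−Δ·S=-87.9726
Root portfolio cost Δ·69+B reproduces V0=-18.9726.

(0,0): Delta=1.0000 Bond=-87.9726
(1,0): Delta=1.0000 Bond=-105.5671
(1,1): Delta=1.0000 Bond=-105.5671
(2,0): Delta=1.0000 Bond=-126.6806
(2,1): Delta=1.0000 Bond=-126.6806
(2,2): Delta=1.0000 Bond=-126.6806
(3,0): Delta=1.0000 Bond=-152.0167
(3,1): Delta=1.0000 Bond=-152.0167
(3,2): Delta=1.0000 Bond=-152.0167
(3,3): Delta=1.0000 Bond=-152.0167
V0=-18.9726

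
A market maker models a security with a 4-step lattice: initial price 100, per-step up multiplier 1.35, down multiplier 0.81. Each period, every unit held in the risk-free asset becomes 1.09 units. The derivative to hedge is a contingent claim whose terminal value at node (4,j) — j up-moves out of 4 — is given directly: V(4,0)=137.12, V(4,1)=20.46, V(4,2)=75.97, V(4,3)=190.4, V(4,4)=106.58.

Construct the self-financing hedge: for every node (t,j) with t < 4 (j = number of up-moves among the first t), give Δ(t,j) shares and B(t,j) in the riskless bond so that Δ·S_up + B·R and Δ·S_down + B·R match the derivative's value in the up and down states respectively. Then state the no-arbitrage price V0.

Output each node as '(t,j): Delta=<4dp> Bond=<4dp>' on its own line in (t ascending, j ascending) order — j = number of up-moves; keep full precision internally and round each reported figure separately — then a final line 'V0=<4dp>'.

(0,0): Delta=0.5684 Bond=13.5342
(1,0): Delta=0.6050 Bond=11.7928
(1,1): Delta=0.5481 Bond=17.5004
(2,0): Delta=-0.7092 Bond=99.0738
(2,1): Delta=1.3371 Bond=-67.2071
(2,2): Delta=0.1085 Bond=99.1949
(3,0): Delta=-4.0651 Bond=286.3394
(3,1): Delta=1.1606 Bond=-57.6193
(3,2): Delta=1.4355 Bond=-87.7752
(3,3): Delta=-0.6309 Bond=290.0275
V0=70.3762

The replicating-portfolio and risk-neutral prices coincide; use p* = (1.09−0.81)/(1.35−0.81) = 0.5185 for the latter.
Terminal payoffs: V(4,0)=137.1200, V(4,1)=20.4600, V(4,2)=75.9700, V(4,3)=190.4000, V(4,4)=106.5800
  t=3,j=0: stock 53.1441 → up 71.7445 (V=20.4600), down 43.0467 (V=137.1200). Price 70.3024; hedge Δ=-4.0651, bond B=286.3394.
  t=3,j=1: stock 88.5735 → up 119.5742 (V=75.9700), down 71.7445 (V=20.4600). Price 45.1770; hedge Δ=1.1606, bond B=-57.6193.
  t=3,j=2: stock 147.6225 → up 199.2904 (V=190.4000), down 119.5742 (V=75.9700). Price 124.1322; hedge Δ=1.4355, bond B=-87.7752.
  t=3,j=3: stock 246.0375 → up 332.1506 (V=106.5800), down 199.2904 (V=190.4000). Price 134.8053; hedge Δ=-0.6309, bond B=290.0275.
  t=2,j=0: stock 65.6100 → up 88.5735 (V=45.1770), down 53.1441 (V=70.3024). Price 52.5454; hedge Δ=-0.7092, bond B=99.0738.
  t=2,j=1: stock 109.3500 → up 147.6225 (V=124.1322), down 88.5735 (V=45.1770). Price 79.0062; hedge Δ=1.3371, bond B=-67.2071.
  t=2,j=2: stock 182.2500 → up 246.0375 (V=134.8053), down 147.6225 (V=124.1322). Price 118.9600; hedge Δ=0.1085, bond B=99.1949.
  t=1,j=0: stock 81.0000 → up 109.3500 (V=79.0062), down 65.6100 (V=52.5454). Price 60.7943; hedge Δ=0.6050, bond B=11.7928.
  t=1,j=1: stock 135.0000 → up 182.2500 (V=118.9600), down 109.3500 (V=79.0062). Price 91.4890; hedge Δ=0.5481, bond B=17.5004.
  t=0,j=0: stock 100.0000 → up 135.0000 (V=91.4890), down 81.0000 (V=60.7943). Price 70.3762; hedge Δ=0.5684, bond B=13.5342.
Self-financing check: at every node Δ·S+B equals the discounted successor values.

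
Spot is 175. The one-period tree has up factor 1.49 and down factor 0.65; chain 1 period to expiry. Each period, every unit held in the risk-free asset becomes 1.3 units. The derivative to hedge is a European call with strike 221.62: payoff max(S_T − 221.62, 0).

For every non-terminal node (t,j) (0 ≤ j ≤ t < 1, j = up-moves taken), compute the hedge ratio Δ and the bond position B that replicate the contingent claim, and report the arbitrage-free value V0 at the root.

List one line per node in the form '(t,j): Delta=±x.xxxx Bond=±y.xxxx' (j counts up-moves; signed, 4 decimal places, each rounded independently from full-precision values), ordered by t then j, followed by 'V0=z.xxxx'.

The replicating-portfolio and risk-neutral prices coincide; use p* = (1.3−0.65)/(1.49−0.65) = 0.7738 for the latter.
Terminal values V(1,·): V(1,0)=0.0000, V(1,1)=39.1300
  t=0,j=0: stock 175.0000 → up 260.7500 (V=39.1300), down 113.7500 (V=0.0000). Price 23.2917; hedge Δ=0.2662, bond B=-23.2917.
Check: Δ(0,0)·S0 + B(0,0) = 23.2917 = V0.

(0,0): Delta=0.2662 Bond=-23.2917
V0=23.2917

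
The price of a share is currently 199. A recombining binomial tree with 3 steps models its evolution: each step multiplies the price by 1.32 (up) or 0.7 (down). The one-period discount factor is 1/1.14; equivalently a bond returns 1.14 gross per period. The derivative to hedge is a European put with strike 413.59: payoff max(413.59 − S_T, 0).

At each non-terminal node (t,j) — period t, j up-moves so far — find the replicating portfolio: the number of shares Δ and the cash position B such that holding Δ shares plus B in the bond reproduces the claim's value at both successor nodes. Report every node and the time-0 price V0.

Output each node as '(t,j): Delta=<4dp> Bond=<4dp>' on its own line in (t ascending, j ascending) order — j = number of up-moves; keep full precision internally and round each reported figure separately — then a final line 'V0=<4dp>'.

(0,0): Delta=-0.8615 Bond=262.2342
(1,0): Delta=-1.0000 Bond=318.2441
(1,1): Delta=-0.8314 Bond=291.0526
(2,0): Delta=-1.0000 Bond=362.7982
(2,1): Delta=-1.0000 Bond=362.7982
(2,2): Delta=-0.7948 Bond=319.1189
V0=90.8015

Risk-neutral probability p* = (R−d)/(u−d) = (1.14−0.7)/(1.32−0.7) = 0.7097.
Terminal payoffs: V(3,0)=345.3330, V(3,1)=284.8768, V(3,2)=170.8737, V(3,3)=0.0000
(2,0): S=97.5100. Δ = (V_up−V_dn)/(S_up−S_dn) = (284.8768−345.3330)/(128.7132−68.2570) = -1.0000. V = [p*·284.8768 + (1−p*)·345.3330]/1.14 = 265.2882. B = V − Δ·S = 362.7982.
(2,1): S=183.8760. Δ = (V_up−V_dn)/(S_up−S_dn) = (170.8737−284.8768)/(242.7163−128.7132) = -1.0000. V = [p*·170.8737 + (1−p*)·284.8768]/1.14 = 178.9222. B = V − Δ·S = 362.7982.
(2,2): S=346.7376. Δ = (V_up−V_dn)/(S_up−S_dn) = (0.0000−170.8737)/(457.6936−242.7163) = -0.7948. V = [p*·0.0000 + (1−p*)·170.8737]/1.14 = 43.5162. B = V − Δ·S = 319.1189.
(1,0): S=139.3000. Δ = (V_up−V_dn)/(S_up−S_dn) = (178.9222−265.2882)/(183.8760−97.5100) = -1.0000. V = [p*·178.9222 + (1−p*)·265.2882]/1.14 = 178.9441. B = V − Δ·S = 318.2441.
(1,1): S=262.6800. Δ = (V_up−V_dn)/(S_up−S_dn) = (43.5162−178.9222)/(346.7376−183.8760) = -0.8314. V = [p*·43.5162 + (1−p*)·178.9222]/1.14 = 72.6558. B = V − Δ·S = 291.0526.
(0,0): S=199.0000. Δ = (V_up−V_dn)/(S_up−S_dn) = (72.6558−178.9441)/(262.6800−139.3000) = -0.8615. V = [p*·72.6558 + (1−p*)·178.9441]/1.14 = 90.8015. B = V − Δ·S = 262.2342.
Self-financing check: at every node Δ·S+B equals the discounted successor values.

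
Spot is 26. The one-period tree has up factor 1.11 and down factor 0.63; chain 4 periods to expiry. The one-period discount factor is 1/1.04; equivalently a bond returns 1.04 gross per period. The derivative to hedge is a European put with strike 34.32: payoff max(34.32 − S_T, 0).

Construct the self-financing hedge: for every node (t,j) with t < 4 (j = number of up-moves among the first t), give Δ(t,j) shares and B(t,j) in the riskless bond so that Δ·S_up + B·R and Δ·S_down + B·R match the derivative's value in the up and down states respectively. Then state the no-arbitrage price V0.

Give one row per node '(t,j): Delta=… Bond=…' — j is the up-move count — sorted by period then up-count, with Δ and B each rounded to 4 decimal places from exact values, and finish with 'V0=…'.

Under the risk-neutral measure, an up-move has probability p* = (R−d)/(u−d) = 0.8542 and values discount at R = 1.04.
At expiry t=4: V(4,0)=30.2242, V(4,1)=27.1036, V(4,2)=21.6055, V(4,3)=11.9182, V(4,4)=0.0000
Node (3,0) S=6.5012: V=(p*·27.1036+(1−p*)·30.2242)/1.04=26.4988; Δ=(27.1036−30.2242)/(7.2164−4.0958)=-1.0000; B=V−Δ·S=33.0000
Node (3,1) S=11.4545: V=(p*·21.6055+(1−p*)·27.1036)/1.04=21.5455; Δ=(21.6055−27.1036)/(12.7145−7.2164)=-1.0000; B=V−Δ·S=33.0000
Node (3,2) S=20.1818: V=(p*·11.9182+(1−p*)·21.6055)/1.04=12.8182; Δ=(11.9182−21.6055)/(22.4018−12.7145)=-1.0000; B=V−Δ·S=33.0000
Node (3,3) S=35.5584: V=(p*·0.0000+(1−p*)·11.9182)/1.04=1.6712; Δ=(0.0000−11.9182)/(39.4698−22.4018)=-0.6983; B=V−Δ·S=26.5008
Node (2,0) S=10.3194: V=(p*·21.5455+(1−p*)·26.4988)/1.04=21.4114; Δ=(21.5455−26.4988)/(11.4545−6.5012)=-1.0000; B=V−Δ·S=31.7308
Node (2,1) S=18.1818: V=(p*·12.8182+(1−p*)·21.5455)/1.04=13.5490; Δ=(12.8182−21.5455)/(20.1818−11.4545)=-1.0000; B=V−Δ·S=31.7308
Node (2,2) S=32.0346: V=(p*·1.6712+(1−p*)·12.8182)/1.04=3.1700; Δ=(1.6712−12.8182)/(35.5584−20.1818)=-0.7249; B=V−Δ·S=26.3929
Node (1,0) S=16.3800: V=(p*·13.5490+(1−p*)·21.4114)/1.04=14.1304; Δ=(13.5490−21.4114)/(18.1818−10.3194)=-1.0000; B=V−Δ·S=30.5104
Node (1,1) S=28.8600: V=(p*·3.1700+(1−p*)·13.5490)/1.04=4.5035; Δ=(3.1700−13.5490)/(32.0346−18.1818)=-0.7492; B=V−Δ·S=26.1263
Node (0,0) S=26.0000: V=(p*·4.5035+(1−p*)·14.1304)/1.04=5.6802; Δ=(4.5035−14.1304)/(28.8600−16.3800)=-0.7714; B=V−Δ·S=25.7362
Each (Δ,B) replicates both successor values, so the strategy is self-financing and V0 is arbitrage-free.

(0,0): Delta=-0.7714 Bond=25.7362
(1,0): Delta=-1.0000 Bond=30.5104
(1,1): Delta=-0.7492 Bond=26.1263
(2,0): Delta=-1.0000 Bond=31.7308
(2,1): Delta=-1.0000 Bond=31.7308
(2,2): Delta=-0.7249 Bond=26.3929
(3,0): Delta=-1.0000 Bond=33.0000
(3,1): Delta=-1.0000 Bond=33.0000
(3,2): Delta=-1.0000 Bond=33.0000
(3,3): Delta=-0.6983 Bond=26.5008
V0=5.6802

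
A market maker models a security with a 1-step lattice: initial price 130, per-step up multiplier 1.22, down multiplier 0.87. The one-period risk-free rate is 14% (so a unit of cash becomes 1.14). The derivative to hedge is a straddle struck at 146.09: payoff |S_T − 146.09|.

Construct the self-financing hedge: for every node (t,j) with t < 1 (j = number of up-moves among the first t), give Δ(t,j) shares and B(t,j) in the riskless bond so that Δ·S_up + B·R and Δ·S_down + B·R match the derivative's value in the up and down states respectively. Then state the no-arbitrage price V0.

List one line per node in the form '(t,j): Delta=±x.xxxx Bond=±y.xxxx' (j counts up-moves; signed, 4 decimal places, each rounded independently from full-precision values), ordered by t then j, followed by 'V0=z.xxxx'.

Under the risk-neutral measure, an up-move has probability p* = (R−d)/(u−d) = 0.7714 and values discount at R = 1.14.
Payoff layer (t=1): V(1,0)=32.9900, V(1,1)=12.5100
Node (0,0) S=130.0000: V=(p*·12.5100+(1−p*)·32.9900)/1.14=15.0799; Δ=(12.5100−32.9900)/(158.6000−113.1000)=-0.4501; B=V−Δ·S=73.5942
The time-0 hedge costs 15.0799, which is the no-arbitrage price.

(0,0): Delta=-0.4501 Bond=73.5942
V0=15.0799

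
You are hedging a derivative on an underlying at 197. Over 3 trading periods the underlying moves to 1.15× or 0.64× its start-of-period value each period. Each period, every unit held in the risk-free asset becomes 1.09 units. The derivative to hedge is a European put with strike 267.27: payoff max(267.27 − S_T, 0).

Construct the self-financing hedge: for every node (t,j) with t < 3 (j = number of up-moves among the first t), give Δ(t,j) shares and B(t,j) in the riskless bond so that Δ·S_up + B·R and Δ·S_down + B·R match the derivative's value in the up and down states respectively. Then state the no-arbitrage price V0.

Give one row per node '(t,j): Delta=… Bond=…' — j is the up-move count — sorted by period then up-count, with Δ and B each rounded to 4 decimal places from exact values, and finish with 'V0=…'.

Since d<R<u, set p* = (R−d)/(u−d) = 0.8824; price each node as the discounted p*-expectation of its children.
Payoff layer (t=3): V(3,0)=215.6276, V(3,1)=174.4751, V(3,2)=100.5292, V(3,3)=0.0000
Node (2,0) S=80.6912: V=(p*·174.4751+(1−p*)·215.6276)/1.09=164.5106; Δ=(174.4751−215.6276)/(92.7949−51.6424)=-1.0000; B=V−Δ·S=245.2018
Node (2,1) S=144.9920: V=(p*·100.5292+(1−p*)·174.4751)/1.09=100.2098; Δ=(100.5292−174.4751)/(166.7408−92.7949)=-1.0000; B=V−Δ·S=245.2018
Node (2,2) S=260.5325: V=(p*·0.0000+(1−p*)·100.5292)/1.09=10.8504; Δ=(0.0000−100.5292)/(299.6124−166.7408)=-0.7566; B=V−Δ·S=207.9665
Node (1,0) S=126.0800: V=(p*·100.2098+(1−p*)·164.5106)/1.09=98.8758; Δ=(100.2098−164.5106)/(144.9920−80.6912)=-1.0000; B=V−Δ·S=224.9558
Node (1,1) S=226.5500: V=(p*·10.8504+(1−p*)·100.2098)/1.09=19.5994; Δ=(10.8504−100.2098)/(260.5325−144.9920)=-0.7734; B=V−Δ·S=194.8139
Node (0,0) S=197.0000: V=(p*·19.5994+(1−p*)·98.8758)/1.09=26.5376; Δ=(19.5994−98.8758)/(226.5500−126.0800)=-0.7891; B=V−Δ·S=181.9816
Check: Δ(0,0)·S0 + B(0,0) = 26.5376 = V0.

(0,0): Delta=-0.7891 Bond=181.9816
(1,0): Delta=-1.0000 Bond=224.9558
(1,1): Delta=-0.7734 Bond=194.8139
(2,0): Delta=-1.0000 Bond=245.2018
(2,1): Delta=-1.0000 Bond=245.2018
(2,2): Delta=-0.7566 Bond=207.9665
V0=26.5376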